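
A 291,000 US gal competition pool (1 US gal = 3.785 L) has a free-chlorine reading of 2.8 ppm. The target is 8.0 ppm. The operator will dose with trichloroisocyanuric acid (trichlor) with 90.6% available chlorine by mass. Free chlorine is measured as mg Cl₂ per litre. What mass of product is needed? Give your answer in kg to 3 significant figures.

6.32 kg

Volume: 291,000 US gal × 3.785 L/gal = 1,101,435 L.
Chlorine deficit: 8.0 − 2.8 = 5.2 ppm = 5.2 mg/L as Cl₂.
Cl₂ equivalent needed: 5.2 mg/L × 1,101,435 L = 5,727,000 mg = 5727 g.
Product at 90.6% available chlorine: 5727 / 0.906 = 6322 g.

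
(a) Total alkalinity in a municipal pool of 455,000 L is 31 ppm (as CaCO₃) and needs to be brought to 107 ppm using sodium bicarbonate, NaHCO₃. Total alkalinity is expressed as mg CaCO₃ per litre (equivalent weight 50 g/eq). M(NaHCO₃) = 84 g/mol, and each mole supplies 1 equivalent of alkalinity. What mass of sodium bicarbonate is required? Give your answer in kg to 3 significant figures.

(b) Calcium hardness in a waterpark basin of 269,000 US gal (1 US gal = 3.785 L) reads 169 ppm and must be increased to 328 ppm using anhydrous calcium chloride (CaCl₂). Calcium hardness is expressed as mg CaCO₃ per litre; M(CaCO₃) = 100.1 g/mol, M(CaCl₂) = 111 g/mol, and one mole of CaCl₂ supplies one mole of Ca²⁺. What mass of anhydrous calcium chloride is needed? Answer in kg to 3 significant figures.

(a) Alkalinity to add: (107 − 31) = 76 mg/L as CaCO₃ × 455,000 L = 34,580 g as CaCO₃.
(a) Equivalents: 34,580 g ÷ 50 g/eq = 691.6 eq.
(a) NaHCO₃ supplies 1 eq per mole → 691.6 mol.
(a) Mass: 691.6 mol × 84 g/mol = 58,090 g.

(b) Volume: 269,000 US gal × 3.785 L/gal = 1,018,165 L.
(b) Hardness to add: (328 − 169) = 159 mg/L as CaCO₃ × 1,018,165 L = 161,900 g as CaCO₃.
(b) Moles of Ca²⁺ (1 mol Ca²⁺ ≡ 1 mol CaCO₃): 161,900 / 100.1 g/mol = 1617 mol.
(b) Mass of CaCl₂: 1617 × 111 = 179,500 g.

(a) 58.1 kg; (b) 180 kg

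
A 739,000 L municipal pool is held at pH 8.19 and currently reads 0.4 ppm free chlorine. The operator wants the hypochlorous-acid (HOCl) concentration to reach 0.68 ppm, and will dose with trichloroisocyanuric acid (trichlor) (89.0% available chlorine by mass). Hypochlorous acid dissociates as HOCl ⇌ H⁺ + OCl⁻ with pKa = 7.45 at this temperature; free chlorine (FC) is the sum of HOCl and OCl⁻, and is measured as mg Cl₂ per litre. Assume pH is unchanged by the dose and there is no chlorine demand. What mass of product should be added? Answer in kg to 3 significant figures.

3.34 kg

[OCl⁻]/[HOCl] = 10^(pH − pKa) = 10^(8.19 − 7.45) = 5.495; fraction as HOCl = 1/(1 + 5.495) = 0.154.
Free chlorine required for 0.68 ppm HOCl: 0.68 / 0.154 = 4.417 ppm.
FC to add: 4.417 − 0.4 = 4.017 mg/L as Cl₂.
Cl₂ equivalent: 4.017 mg/L × 739,000 L = 2968 g.
Product at 89.0% available Cl: 2968 / 0.89 = 3335 g.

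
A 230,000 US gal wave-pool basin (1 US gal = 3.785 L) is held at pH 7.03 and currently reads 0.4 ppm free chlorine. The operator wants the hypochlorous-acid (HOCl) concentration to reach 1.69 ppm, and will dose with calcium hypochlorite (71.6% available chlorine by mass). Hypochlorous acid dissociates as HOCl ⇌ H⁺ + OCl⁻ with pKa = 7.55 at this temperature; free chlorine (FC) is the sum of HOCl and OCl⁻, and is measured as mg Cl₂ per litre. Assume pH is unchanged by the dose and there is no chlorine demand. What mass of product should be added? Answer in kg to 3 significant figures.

Volume: 230,000 US gal × 3.785 L/gal = 870,550 L.
[OCl⁻]/[HOCl] = 10^(pH − pKa) = 10^(7.03 − 7.55) = 0.302; fraction as HOCl = 1/(1 + 0.302) = 0.7681.
Free chlorine required for 1.69 ppm HOCl: 1.69 / 0.7681 = 2.2 ppm.
FC to add: 2.2 − 0.4 = 1.8 mg/L as Cl₂.
Cl₂ equivalent: 1.8 mg/L × 870,550 L = 1567 g.
Product at 71.6% available Cl: 1567 / 0.716 = 2189 g.

2.19 kg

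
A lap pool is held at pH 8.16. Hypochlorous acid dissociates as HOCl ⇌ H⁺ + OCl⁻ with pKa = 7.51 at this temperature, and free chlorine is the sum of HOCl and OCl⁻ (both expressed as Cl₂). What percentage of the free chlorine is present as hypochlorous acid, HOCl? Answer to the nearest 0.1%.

[OCl⁻]/[HOCl] = 10^(pH − pKa) = 10^(8.16 − 7.51) = 10^0.65 = 4.467.
Fraction as HOCl = 1 / (1 + 4.467) = 0.1829.

18.3%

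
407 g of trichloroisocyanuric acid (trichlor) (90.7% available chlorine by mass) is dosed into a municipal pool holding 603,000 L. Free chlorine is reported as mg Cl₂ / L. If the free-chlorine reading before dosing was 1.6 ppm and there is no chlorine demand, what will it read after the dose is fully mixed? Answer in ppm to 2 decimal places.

Available chlorine delivered: 407 g × 0.907 = 369.1 g as Cl₂.
Concentration rise: 369.1 g / 603,000 L = 0.6122 mg/L = 0.61 ppm.
Final FC: 1.6 + 0.61 = 2.21 ppm.

2.21 ppm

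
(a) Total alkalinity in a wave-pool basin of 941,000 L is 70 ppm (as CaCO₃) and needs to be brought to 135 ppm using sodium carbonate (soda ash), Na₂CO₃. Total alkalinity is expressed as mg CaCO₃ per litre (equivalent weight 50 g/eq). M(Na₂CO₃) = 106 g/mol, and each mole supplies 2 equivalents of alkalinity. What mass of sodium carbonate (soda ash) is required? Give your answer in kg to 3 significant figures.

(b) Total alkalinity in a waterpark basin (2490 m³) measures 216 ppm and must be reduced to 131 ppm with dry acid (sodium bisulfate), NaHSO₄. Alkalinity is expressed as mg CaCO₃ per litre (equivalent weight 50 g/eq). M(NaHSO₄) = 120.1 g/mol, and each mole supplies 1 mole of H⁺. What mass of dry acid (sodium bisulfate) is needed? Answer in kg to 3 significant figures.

(a) 64.8 kg; (b) 508 kg

(a) Alkalinity to add: (135 − 70) = 65 mg/L as CaCO₃ × 941,000 L = 61,160 g as CaCO₃.
(a) Equivalents: 61,160 g ÷ 50 g/eq = 1223 eq.
(a) Each mole of Na₂CO₃ supplies 2 eq, so 1223 / 2 = 611.6 mol.
(a) Mass: 611.6 mol × 106 g/mol = 64,830 g.

(b) Volume: 2490 m³ = 2,490,000 L.
(b) Alkalinity to neutralize: (216 − 131) = 85 mg/L as CaCO₃ × 2,490,000 L = 211,600 g as CaCO₃.
(b) Equivalents of H⁺ required: 211,600 ÷ 50 g/eq = 4233 eq = 4233 mol NaHSO₄.
(b) Mass of NaHSO₄: 4233 × 120.1 = 508,400 g.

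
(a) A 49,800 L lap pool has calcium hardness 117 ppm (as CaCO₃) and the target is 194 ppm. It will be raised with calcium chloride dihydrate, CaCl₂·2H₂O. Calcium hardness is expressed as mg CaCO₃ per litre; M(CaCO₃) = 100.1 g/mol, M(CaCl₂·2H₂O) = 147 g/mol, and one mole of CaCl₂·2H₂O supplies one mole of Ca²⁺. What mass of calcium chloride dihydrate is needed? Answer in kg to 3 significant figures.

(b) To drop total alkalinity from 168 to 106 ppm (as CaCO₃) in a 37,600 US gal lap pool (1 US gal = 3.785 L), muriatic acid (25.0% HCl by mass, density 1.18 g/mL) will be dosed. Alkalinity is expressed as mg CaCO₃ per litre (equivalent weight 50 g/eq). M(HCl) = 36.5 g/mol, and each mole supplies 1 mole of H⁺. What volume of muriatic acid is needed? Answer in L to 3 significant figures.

(a) Hardness to add: (194 − 117) = 77 mg/L as CaCO₃ × 49,800 L = 3835 g as CaCO₃.
(a) Moles of Ca²⁺ (1 mol Ca²⁺ ≡ 1 mol CaCO₃): 3835 / 100.1 g/mol = 38.31 mol.
(a) Mass of CaCl₂·2H₂O: 38.31 × 147 = 5631 g.

(b) Volume: 37,600 US gal × 3.785 L/gal = 142,316 L.
(b) Alkalinity to neutralize: (168 − 106) = 62 mg/L as CaCO₃ × 142,316 L = 8824 g as CaCO₃.
(b) Equivalents of H⁺ required: 8824 ÷ 50 g/eq = 176.5 eq = 176.5 mol HCl.
(b) Mass of HCl: 176.5 × 36.5 = 6441 g.
(b) Mass of 25.0% solution: 6441 / 0.25 = 25,760 g.
(b) Volume: 25,760 g ÷ 1.18 g/mL = 21,830 mL.

(a) 5.63 kg; (b) 21.8 L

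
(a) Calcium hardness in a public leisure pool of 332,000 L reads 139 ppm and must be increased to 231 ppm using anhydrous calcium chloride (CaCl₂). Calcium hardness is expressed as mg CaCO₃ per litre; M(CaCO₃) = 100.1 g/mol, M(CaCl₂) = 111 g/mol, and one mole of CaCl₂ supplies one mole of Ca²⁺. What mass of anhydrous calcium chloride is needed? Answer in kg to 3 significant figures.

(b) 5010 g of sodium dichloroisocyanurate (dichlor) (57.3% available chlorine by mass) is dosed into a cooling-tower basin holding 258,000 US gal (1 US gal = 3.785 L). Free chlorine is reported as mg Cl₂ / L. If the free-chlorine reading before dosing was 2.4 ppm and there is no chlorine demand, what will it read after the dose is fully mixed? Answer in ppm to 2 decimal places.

(a) 33.9 kg; (b) 5.34 ppm

(a) Hardness to add: (231 − 139) = 92 mg/L as CaCO₃ × 332,000 L = 30,540 g as CaCO₃.
(a) Moles of Ca²⁺ (1 mol Ca²⁺ ≡ 1 mol CaCO₃): 30,540 / 100.1 g/mol = 305.1 mol.
(a) Mass of CaCl₂: 305.1 × 111 = 33,870 g.

(b) Volume: 258,000 US gal × 3.785 L/gal = 976,530 L.
(b) Available chlorine delivered: 5010 g × 0.573 = 2871 g as Cl₂.
(b) Concentration rise: 2871 g / 976,530 L = 2.94 mg/L = 2.94 ppm.
(b) Final FC: 2.4 + 2.94 = 5.34 ppm.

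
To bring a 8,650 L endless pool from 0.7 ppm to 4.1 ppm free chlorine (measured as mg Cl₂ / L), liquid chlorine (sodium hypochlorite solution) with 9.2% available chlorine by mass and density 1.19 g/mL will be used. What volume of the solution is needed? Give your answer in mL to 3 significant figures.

269 mL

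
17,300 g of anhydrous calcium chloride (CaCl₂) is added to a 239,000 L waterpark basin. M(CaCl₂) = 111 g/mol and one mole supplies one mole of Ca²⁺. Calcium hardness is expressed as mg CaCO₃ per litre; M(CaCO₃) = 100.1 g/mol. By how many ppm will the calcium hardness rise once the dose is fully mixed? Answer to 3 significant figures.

Moles of Ca²⁺: 17,300 g ÷ 111 g/mol = 155.9 mol.
As CaCO₃: 155.9 mol × 100.1 g/mol = 15,600 g.
Rise: 15,600 g / 239,000 L × 1000 = 65.28 mg/L.

65.3 ppm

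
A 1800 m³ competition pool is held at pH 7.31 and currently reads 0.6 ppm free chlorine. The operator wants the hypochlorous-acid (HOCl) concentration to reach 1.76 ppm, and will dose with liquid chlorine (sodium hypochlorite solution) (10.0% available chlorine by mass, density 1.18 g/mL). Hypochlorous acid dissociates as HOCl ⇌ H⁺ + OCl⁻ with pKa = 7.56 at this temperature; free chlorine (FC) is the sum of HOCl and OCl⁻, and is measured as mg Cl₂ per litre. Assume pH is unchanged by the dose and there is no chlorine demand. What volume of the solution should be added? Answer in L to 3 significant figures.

32.8 L

Volume: 1800 m³ = 1,800,000 L.
[OCl⁻]/[HOCl] = 10^(pH − pKa) = 10^(7.31 − 7.56) = 0.5623; fraction as HOCl = 1/(1 + 0.5623) = 0.6401.
Free chlorine required for 1.76 ppm HOCl: 1.76 / 0.6401 = 2.75 ppm.
FC to add: 2.75 − 0.6 = 2.15 mg/L as Cl₂.
Cl₂ equivalent: 2.15 mg/L × 1,800,000 L = 3869 g.
Product at 10.0% available Cl: 3869 / 0.1 = 38,690 g.
Volume: 38,690 g ÷ 1.18 g/mL = 32,790 mL.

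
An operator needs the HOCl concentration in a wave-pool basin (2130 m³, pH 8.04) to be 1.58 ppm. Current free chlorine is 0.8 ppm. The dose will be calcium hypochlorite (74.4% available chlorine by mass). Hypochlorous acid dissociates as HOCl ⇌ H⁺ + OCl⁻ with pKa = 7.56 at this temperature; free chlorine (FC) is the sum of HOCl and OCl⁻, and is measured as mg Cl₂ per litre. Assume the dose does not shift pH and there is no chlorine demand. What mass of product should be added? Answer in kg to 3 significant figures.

Volume: 2130 m³ = 2,130,000 L.
[OCl⁻]/[HOCl] = 10^(pH − pKa) = 10^(8.04 − 7.56) = 3.02; fraction as HOCl = 1/(1 + 3.02) = 0.2488.
Free chlorine required for 1.58 ppm HOCl: 1.58 / 0.2488 = 6.352 ppm.
FC to add: 6.352 − 0.8 = 5.552 mg/L as Cl₂.
Cl₂ equivalent: 5.552 mg/L × 2,130,000 L = 11,820 g.
Product at 74.4% available Cl: 11,820 / 0.744 = 15,890 g.

15.9 kg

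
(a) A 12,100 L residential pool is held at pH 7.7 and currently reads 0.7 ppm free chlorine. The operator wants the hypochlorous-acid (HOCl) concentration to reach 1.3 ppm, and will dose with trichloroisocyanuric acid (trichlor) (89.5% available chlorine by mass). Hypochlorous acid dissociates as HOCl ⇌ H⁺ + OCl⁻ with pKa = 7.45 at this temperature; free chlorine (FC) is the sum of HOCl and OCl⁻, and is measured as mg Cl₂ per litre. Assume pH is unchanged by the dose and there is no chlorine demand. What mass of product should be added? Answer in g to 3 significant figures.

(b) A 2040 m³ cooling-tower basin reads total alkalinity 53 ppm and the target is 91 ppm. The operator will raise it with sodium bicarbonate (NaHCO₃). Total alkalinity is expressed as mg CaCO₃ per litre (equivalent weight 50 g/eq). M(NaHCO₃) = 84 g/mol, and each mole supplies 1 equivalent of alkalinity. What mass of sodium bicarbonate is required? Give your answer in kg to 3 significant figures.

(a) 39.4 g; (b) 130 kg

(a) [OCl⁻]/[HOCl] = 10^(pH − pKa) = 10^(7.7 − 7.45) = 1.778; fraction as HOCl = 1/(1 + 1.778) = 0.3599.
(a) Free chlorine required for 1.3 ppm HOCl: 1.3 / 0.3599 = 3.612 ppm.
(a) FC to add: 3.612 − 0.7 = 2.912 mg/L as Cl₂.
(a) Cl₂ equivalent: 2.912 mg/L × 12,100 L = 35.23 g.
(a) Product at 89.5% available Cl: 35.23 / 0.895 = 39.37 g.

(b) Volume: 2040 m³ = 2,040,000 L.
(b) Alkalinity to add: (91 − 53) = 38 mg/L as CaCO₃ × 2,040,000 L = 77,520 g as CaCO₃.
(b) Equivalents: 77,520 g ÷ 50 g/eq = 1550 eq.
(b) NaHCO₃ supplies 1 eq per mole → 1550 mol.
(b) Mass: 1550 mol × 84 g/mol = 130,200 g.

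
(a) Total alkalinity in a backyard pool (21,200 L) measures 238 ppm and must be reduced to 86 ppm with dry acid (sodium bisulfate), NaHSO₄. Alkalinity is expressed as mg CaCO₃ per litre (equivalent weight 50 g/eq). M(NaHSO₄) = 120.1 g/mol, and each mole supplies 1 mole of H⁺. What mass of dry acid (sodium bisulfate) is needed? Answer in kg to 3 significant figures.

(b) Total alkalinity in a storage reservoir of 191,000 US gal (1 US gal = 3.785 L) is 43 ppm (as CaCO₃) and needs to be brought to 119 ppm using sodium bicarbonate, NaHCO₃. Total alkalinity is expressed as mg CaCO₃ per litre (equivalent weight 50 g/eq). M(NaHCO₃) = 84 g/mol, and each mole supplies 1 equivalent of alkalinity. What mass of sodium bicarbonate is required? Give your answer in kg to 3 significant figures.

(a) Alkalinity to neutralize: (238 − 86) = 152 mg/L as CaCO₃ × 21,200 L = 3222 g as CaCO₃.
(a) Equivalents of H⁺ required: 3222 ÷ 50 g/eq = 64.45 eq = 64.45 mol NaHSO₄.
(a) Mass of NaHSO₄: 64.45 × 120.1 = 7740 g.

(b) Volume: 191,000 US gal × 3.785 L/gal = 722,935 L.
(b) Alkalinity to add: (119 − 43) = 76 mg/L as CaCO₃ × 722,935 L = 54,940 g as CaCO₃.
(b) Equivalents: 54,940 g ÷ 50 g/eq = 1099 eq.
(b) NaHCO₃ supplies 1 eq per mole → 1099 mol.
(b) Mass: 1099 mol × 84 g/mol = 92,300 g.

(a) 7.74 kg; (b) 92.3 kg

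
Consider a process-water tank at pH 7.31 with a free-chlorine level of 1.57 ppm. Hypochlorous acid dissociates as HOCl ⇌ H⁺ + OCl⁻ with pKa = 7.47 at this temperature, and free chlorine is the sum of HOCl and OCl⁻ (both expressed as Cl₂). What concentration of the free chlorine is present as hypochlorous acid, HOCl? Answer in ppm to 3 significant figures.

0.928 ppm

[OCl⁻]/[HOCl] = 10^(pH − pKa) = 10^(7.31 − 7.47) = 10^-0.16 = 0.6918.
Fraction as HOCl = 1 / (1 + 0.6918) = 0.5911.
HOCl = 0.5911 × 1.57 ppm = 0.928 ppm.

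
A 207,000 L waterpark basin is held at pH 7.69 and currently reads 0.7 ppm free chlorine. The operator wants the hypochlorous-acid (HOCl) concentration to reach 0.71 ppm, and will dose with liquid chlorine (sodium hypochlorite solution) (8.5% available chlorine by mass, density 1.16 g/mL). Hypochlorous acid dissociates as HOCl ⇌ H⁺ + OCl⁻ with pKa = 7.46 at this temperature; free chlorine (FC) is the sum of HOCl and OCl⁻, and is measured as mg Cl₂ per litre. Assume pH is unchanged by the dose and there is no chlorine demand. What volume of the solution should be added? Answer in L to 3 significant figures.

2.55 L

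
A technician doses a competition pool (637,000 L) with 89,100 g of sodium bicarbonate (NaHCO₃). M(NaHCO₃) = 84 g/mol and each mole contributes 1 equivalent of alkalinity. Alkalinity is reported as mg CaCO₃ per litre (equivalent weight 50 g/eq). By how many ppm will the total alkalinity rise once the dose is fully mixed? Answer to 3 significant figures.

83.3 ppm

Moles of NaHCO₃: 89,100 g ÷ 84 g/mol = 1061 mol → 1061 eq of alkalinity.
As CaCO₃: 1061 eq × 50 g/eq = 53,040 g.
Rise: 53,040 g / 637,000 L × 1000 = 83.26 mg/L.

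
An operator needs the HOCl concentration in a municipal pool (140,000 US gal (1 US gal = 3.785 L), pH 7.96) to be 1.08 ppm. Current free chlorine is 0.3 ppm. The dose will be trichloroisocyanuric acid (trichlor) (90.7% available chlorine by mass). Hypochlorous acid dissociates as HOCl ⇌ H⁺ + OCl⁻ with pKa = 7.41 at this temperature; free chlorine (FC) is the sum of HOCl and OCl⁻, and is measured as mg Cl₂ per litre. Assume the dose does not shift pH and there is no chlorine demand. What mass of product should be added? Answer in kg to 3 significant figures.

2.69 kg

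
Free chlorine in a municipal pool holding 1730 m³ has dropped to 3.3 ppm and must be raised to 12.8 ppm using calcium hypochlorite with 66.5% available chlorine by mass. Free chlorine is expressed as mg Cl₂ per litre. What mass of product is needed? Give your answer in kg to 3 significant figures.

Volume: 1730 m³ = 1,730,000 L.
Chlorine deficit: 12.8 − 3.3 = 9.5 ppm = 9.5 mg/L as Cl₂.
Cl₂ equivalent needed: 9.5 mg/L × 1,730,000 L = 16,440,000 mg = 16,440 g.
Product at 66.5% available chlorine: 16,440 / 0.665 = 24,710 g.

24.7 kg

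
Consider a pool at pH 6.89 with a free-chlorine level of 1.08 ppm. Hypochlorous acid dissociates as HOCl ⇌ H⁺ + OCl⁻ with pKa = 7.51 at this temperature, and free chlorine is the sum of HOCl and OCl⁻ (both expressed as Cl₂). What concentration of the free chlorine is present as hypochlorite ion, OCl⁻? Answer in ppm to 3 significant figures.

[OCl⁻]/[HOCl] = 10^(pH − pKa) = 10^(6.89 − 7.51) = 10^-0.62 = 0.2399.
Fraction as HOCl = 1 / (1 + 0.2399) = 0.8065.
OCl⁻ = (1 − 0.8065) × 1.08 ppm = 0.209 ppm.

0.209 ppm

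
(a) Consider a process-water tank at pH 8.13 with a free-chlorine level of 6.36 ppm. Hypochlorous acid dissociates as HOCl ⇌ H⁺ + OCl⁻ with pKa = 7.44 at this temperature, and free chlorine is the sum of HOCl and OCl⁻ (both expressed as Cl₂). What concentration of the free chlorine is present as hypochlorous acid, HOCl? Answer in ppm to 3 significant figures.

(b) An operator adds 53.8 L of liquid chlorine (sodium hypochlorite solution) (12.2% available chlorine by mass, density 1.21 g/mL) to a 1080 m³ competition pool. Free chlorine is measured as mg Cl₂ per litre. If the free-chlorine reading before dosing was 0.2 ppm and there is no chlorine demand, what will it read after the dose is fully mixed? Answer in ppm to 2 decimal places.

(a) 1.08 ppm; (b) 7.55 ppm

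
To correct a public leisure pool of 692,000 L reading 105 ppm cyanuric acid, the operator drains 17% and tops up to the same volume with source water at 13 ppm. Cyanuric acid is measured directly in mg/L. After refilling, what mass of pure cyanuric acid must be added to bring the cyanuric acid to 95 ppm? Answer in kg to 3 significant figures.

3.90 kg

After draining 17% and refilling: 105 × 0.83 + 13 × 0.17 = 89.36 ppm.
Deficit to target: 95 − 89.36 = 5.64 mg/L.
Mass: 5.64 mg/L × 692,000 L = 3903 g cyanuric acid.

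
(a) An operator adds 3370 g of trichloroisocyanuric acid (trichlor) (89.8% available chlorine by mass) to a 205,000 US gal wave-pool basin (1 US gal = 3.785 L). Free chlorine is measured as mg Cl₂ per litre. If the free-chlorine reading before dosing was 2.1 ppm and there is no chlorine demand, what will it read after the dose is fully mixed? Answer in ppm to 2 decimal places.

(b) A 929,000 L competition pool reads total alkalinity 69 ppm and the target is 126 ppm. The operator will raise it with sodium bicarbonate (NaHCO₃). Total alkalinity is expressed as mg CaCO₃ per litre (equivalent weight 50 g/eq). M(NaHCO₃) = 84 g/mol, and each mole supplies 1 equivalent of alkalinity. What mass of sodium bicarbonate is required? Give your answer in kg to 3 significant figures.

(a) Volume: 205,000 US gal × 3.785 L/gal = 775,925 L.
(a) Available chlorine delivered: 3370 g × 0.898 = 3026 g as Cl₂.
(a) Concentration rise: 3026 g / 775,925 L = 3.9 mg/L = 3.90 ppm.
(a) Final FC: 2.1 + 3.90 = 6.00 ppm.

(b) Alkalinity to add: (126 − 69) = 57 mg/L as CaCO₃ × 929,000 L = 52,950 g as CaCO₃.
(b) Equivalents: 52,950 g ÷ 50 g/eq = 1059 eq.
(b) NaHCO₃ supplies 1 eq per mole → 1059 mol.
(b) Mass: 1059 mol × 84 g/mol = 88,960 g.

(a) 6.00 ppm; (b) 89.0 kg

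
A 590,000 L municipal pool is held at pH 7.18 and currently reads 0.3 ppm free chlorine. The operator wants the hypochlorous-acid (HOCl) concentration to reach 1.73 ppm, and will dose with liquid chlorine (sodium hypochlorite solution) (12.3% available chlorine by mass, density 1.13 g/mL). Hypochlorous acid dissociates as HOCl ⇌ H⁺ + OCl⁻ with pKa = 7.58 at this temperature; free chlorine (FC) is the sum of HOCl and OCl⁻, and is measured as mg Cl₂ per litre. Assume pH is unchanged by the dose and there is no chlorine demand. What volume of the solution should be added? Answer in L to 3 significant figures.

8.99 L

[OCl⁻]/[HOCl] = 10^(pH − pKa) = 10^(7.18 − 7.58) = 0.3981; fraction as HOCl = 1/(1 + 0.3981) = 0.7153.
Free chlorine required for 1.73 ppm HOCl: 1.73 / 0.7153 = 2.419 ppm.
FC to add: 2.419 − 0.3 = 2.119 mg/L as Cl₂.
Cl₂ equivalent: 2.119 mg/L × 590,000 L = 1250 g.
Product at 12.3% available Cl: 1250 / 0.123 = 10,160 g.
Volume: 10,160 g ÷ 1.13 g/mL = 8994 mL.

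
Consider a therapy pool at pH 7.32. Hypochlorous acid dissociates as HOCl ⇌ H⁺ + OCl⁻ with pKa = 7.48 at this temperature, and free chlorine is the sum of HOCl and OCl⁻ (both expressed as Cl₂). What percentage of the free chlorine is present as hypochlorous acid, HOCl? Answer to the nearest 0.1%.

[OCl⁻]/[HOCl] = 10^(pH − pKa) = 10^(7.32 − 7.48) = 10^-0.16 = 0.6918.
Fraction as HOCl = 1 / (1 + 0.6918) = 0.5911.

59.1%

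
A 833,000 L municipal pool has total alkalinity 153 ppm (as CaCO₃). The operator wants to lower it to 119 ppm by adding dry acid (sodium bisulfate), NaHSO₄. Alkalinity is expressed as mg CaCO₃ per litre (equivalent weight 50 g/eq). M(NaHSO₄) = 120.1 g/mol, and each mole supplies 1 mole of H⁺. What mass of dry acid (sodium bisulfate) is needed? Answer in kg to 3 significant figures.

Alkalinity to neutralize: (153 − 119) = 34 mg/L as CaCO₃ × 833,000 L = 28,320 g as CaCO₃.
Equivalents of H⁺ required: 28,320 ÷ 50 g/eq = 566.4 eq = 566.4 mol NaHSO₄.
Mass of NaHSO₄: 566.4 × 120.1 = 68,030 g.

68.0 kg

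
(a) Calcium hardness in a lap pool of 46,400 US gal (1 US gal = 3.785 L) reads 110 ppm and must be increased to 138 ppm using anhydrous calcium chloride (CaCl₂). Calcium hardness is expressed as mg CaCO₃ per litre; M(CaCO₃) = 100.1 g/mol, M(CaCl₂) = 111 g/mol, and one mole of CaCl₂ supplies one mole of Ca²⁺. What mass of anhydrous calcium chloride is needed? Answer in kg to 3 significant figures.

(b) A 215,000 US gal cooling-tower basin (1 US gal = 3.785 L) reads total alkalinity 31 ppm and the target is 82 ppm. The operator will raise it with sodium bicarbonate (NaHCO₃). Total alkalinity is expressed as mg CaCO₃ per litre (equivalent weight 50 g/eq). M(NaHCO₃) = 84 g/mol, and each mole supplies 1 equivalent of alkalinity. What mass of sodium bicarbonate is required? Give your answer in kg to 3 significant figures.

(a) Volume: 46,400 US gal × 3.785 L/gal = 175,624 L.
(a) Hardness to add: (138 − 110) = 28 mg/L as CaCO₃ × 175,624 L = 4917 g as CaCO₃.
(a) Moles of Ca²⁺ (1 mol Ca²⁺ ≡ 1 mol CaCO₃): 4917 / 100.1 g/mol = 49.13 mol.
(a) Mass of CaCl₂: 49.13 × 111 = 5453 g.

(b) Volume: 215,000 US gal × 3.785 L/gal = 813,775 L.
(b) Alkalinity to add: (82 − 31) = 51 mg/L as CaCO₃ × 813,775 L = 41,500 g as CaCO₃.
(b) Equivalents: 41,500 g ÷ 50 g/eq = 830.1 eq.
(b) NaHCO₃ supplies 1 eq per mole → 830.1 mol.
(b) Mass: 830.1 mol × 84 g/mol = 69,720 g.

(a) 5.45 kg; (b) 69.7 kg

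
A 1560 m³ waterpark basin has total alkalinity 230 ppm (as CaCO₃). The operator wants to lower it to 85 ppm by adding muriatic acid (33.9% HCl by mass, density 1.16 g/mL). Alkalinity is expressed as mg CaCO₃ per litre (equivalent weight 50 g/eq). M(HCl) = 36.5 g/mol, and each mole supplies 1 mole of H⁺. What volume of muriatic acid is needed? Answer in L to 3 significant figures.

Volume: 1560 m³ = 1,560,000 L.
Alkalinity to neutralize: (230 − 85) = 145 mg/L as CaCO₃ × 1,560,000 L = 226,200 g as CaCO₃.
Equivalents of H⁺ required: 226,200 ÷ 50 g/eq = 4524 eq = 4524 mol HCl.
Mass of HCl: 4524 × 36.5 = 165,100 g.
Mass of 33.9% solution: 165,100 / 0.339 = 487,100 g.
Volume: 487,100 g ÷ 1.16 g/mL = 419,900 mL.

420 L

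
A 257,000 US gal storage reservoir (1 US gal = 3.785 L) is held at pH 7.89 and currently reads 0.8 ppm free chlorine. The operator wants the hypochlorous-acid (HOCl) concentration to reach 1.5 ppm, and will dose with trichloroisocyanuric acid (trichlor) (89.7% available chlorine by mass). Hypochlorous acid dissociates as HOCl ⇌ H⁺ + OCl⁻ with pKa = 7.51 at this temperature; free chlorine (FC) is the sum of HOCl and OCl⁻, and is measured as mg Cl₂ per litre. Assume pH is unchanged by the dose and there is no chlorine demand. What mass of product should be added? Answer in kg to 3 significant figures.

4.66 kg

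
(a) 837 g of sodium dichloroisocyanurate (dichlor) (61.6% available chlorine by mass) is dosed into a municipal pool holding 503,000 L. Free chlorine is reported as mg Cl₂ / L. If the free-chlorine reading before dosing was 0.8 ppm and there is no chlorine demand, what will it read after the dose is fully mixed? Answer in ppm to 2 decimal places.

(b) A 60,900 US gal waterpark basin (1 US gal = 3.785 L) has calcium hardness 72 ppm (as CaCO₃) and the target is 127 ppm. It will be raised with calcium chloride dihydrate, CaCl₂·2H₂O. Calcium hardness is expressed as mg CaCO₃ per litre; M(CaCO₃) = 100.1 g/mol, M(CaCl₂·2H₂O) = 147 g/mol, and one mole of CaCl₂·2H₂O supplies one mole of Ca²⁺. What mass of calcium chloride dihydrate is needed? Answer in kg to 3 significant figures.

(a) 1.83 ppm; (b) 18.6 kg

(a) Available chlorine delivered: 837 g × 0.616 = 515.6 g as Cl₂.
(a) Concentration rise: 515.6 g / 503,000 L = 1.025 mg/L = 1.03 ppm.
(a) Final FC: 0.8 + 1.03 = 1.83 ppm.

(b) Volume: 60,900 US gal × 3.785 L/gal = 230,506 L.
(b) Hardness to add: (127 − 72) = 55 mg/L as CaCO₃ × 230,506 L = 12,680 g as CaCO₃.
(b) Moles of Ca²⁺ (1 mol Ca²⁺ ≡ 1 mol CaCO₃): 12,680 / 100.1 g/mol = 126.7 mol.
(b) Mass of CaCl₂·2H₂O: 126.7 × 147 = 18,620 g.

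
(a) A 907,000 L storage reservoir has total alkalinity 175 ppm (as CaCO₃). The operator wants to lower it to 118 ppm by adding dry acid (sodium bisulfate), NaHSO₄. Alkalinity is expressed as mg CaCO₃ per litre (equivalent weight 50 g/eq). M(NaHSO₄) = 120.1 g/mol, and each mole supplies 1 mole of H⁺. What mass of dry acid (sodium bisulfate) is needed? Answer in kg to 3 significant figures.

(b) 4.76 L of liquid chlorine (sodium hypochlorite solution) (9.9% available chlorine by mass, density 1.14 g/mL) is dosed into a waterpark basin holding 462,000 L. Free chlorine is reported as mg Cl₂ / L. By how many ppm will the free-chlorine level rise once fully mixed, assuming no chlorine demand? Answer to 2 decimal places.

(a) Alkalinity to neutralize: (175 − 118) = 57 mg/L as CaCO₃ × 907,000 L = 51,700 g as CaCO₃.
(a) Equivalents of H⁺ required: 51,700 ÷ 50 g/eq = 1034 eq = 1034 mol NaHSO₄.
(a) Mass of NaHSO₄: 1034 × 120.1 = 124,200 g.

(b) Mass of solution: 4.76 L × 1000 mL/L × 1.14 g/mL = 5426 g.
(b) Available chlorine delivered: 5426 g × 0.099 = 537.2 g as Cl₂.
(b) Concentration rise: 537.2 g / 462,000 L = 1.163 mg/L = 1.16 ppm.

(a) 124 kg; (b) 1.16 ppm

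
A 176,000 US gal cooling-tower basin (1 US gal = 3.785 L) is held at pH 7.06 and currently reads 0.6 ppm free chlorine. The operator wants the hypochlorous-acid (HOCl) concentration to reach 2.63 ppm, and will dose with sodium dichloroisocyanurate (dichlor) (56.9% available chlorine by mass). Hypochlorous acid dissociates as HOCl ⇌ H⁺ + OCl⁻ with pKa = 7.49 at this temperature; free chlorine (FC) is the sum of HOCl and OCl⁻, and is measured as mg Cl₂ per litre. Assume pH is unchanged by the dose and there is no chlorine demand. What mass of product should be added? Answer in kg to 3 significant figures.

Volume: 176,000 US gal × 3.785 L/gal = 666,160 L.
[OCl⁻]/[HOCl] = 10^(pH − pKa) = 10^(7.06 − 7.49) = 0.3715; fraction as HOCl = 1/(1 + 0.3715) = 0.7291.
Free chlorine required for 2.63 ppm HOCl: 2.63 / 0.7291 = 3.607 ppm.
FC to add: 3.607 − 0.6 = 3.007 mg/L as Cl₂.
Cl₂ equivalent: 3.007 mg/L × 666,160 L = 2003 g.
Product at 56.9% available Cl: 2003 / 0.569 = 3521 g.

3.52 kg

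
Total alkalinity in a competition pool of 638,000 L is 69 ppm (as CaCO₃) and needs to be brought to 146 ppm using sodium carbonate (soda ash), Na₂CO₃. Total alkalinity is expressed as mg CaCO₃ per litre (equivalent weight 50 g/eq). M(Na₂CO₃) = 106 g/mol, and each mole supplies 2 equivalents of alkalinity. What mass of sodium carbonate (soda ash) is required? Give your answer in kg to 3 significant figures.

Alkalinity to add: (146 − 69) = 77 mg/L as CaCO₃ × 638,000 L = 49,130 g as CaCO₃.
Equivalents: 49,130 g ÷ 50 g/eq = 982.5 eq.
Each mole of Na₂CO₃ supplies 2 eq, so 982.5 / 2 = 491.3 mol.
Mass: 491.3 mol × 106 g/mol = 52,070 g.

52.1 kg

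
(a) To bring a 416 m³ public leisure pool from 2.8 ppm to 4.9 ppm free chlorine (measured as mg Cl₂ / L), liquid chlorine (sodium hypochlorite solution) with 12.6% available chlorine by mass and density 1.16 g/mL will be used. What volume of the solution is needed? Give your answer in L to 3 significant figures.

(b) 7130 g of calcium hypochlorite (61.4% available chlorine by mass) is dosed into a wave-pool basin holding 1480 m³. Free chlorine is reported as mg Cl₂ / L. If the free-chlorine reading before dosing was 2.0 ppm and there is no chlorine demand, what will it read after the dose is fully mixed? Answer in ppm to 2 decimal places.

(a) 5.98 L; (b) 4.96 ppm

(a) Volume: 416 m³ = 416,000 L.
(a) Chlorine deficit: 4.9 − 2.8 = 2.1 ppm = 2.1 mg/L as Cl₂.
(a) Cl₂ equivalent needed: 2.1 mg/L × 416,000 L = 873,600 mg = 873.6 g.
(a) Product at 12.6% available chlorine: 873.6 / 0.126 = 6933 g.
(a) Volume at density 1.16 g/mL: 6933 g ÷ 1.16 g/mL = 5977 mL.

(b) Volume: 1480 m³ = 1,480,000 L.
(b) Available chlorine delivered: 7130 g × 0.614 = 4378 g as Cl₂.
(b) Concentration rise: 4378 g / 1,480,000 L = 2.958 mg/L = 2.96 ppm.
(b) Final FC: 2.0 + 2.96 = 4.96 ppm.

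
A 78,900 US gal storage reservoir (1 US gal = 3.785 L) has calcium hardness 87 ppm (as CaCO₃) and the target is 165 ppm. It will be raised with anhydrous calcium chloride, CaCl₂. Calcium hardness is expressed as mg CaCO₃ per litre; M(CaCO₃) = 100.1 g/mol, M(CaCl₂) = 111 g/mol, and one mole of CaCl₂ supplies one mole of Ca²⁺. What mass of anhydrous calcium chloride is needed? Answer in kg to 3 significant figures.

25.8 kg

Volume: 78,900 US gal × 3.785 L/gal = 298,636 L.
Hardness to add: (165 − 87) = 78 mg/L as CaCO₃ × 298,636 L = 23,290 g as CaCO₃.
Moles of Ca²⁺ (1 mol Ca²⁺ ≡ 1 mol CaCO₃): 23,290 / 100.1 g/mol = 232.7 mol.
Mass of CaCl₂: 232.7 × 111 = 25,830 g.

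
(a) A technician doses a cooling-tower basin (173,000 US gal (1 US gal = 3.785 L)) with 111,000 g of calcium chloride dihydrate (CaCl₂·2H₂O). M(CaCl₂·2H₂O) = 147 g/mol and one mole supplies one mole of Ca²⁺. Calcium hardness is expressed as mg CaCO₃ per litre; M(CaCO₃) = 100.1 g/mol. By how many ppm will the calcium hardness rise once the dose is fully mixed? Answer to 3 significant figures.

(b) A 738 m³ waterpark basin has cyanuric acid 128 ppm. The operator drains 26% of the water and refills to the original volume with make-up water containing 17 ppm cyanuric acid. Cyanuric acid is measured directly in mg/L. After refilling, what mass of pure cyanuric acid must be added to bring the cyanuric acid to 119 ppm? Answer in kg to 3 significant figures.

(a) 115 ppm; (b) 14.7 kg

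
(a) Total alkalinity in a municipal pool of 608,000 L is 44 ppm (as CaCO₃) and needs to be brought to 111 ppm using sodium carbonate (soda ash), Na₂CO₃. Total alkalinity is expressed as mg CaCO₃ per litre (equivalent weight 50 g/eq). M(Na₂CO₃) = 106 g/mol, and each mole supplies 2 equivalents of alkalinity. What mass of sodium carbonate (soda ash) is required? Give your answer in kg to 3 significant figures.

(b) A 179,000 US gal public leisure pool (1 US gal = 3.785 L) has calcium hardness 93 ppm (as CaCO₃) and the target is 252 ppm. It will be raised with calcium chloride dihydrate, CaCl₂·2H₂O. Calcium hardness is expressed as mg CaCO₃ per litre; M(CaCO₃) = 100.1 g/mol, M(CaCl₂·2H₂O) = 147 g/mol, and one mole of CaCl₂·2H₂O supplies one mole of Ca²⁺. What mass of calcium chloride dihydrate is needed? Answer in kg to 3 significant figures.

(a) 43.2 kg; (b) 158 kg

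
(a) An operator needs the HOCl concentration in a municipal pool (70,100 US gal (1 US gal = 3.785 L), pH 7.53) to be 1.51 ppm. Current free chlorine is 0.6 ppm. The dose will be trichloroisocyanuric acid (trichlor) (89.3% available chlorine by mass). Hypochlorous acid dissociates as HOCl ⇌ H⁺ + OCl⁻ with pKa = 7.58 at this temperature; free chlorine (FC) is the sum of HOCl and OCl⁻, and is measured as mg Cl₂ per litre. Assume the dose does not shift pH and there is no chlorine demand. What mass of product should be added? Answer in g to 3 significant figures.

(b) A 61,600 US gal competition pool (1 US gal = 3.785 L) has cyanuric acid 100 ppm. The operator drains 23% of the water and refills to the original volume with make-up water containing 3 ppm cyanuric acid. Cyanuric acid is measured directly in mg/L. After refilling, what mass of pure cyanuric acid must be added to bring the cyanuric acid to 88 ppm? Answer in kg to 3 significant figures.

(a) 670 g; (b) 2.40 kg

(a) Volume: 70,100 US gal × 3.785 L/gal = 265,328 L.
(a) [OCl⁻]/[HOCl] = 10^(pH − pKa) = 10^(7.53 − 7.58) = 0.8913; fraction as HOCl = 1/(1 + 0.8913) = 0.5288.
(a) Free chlorine required for 1.51 ppm HOCl: 1.51 / 0.5288 = 2.856 ppm.
(a) FC to add: 2.856 − 0.6 = 2.256 mg/L as Cl₂.
(a) Cl₂ equivalent: 2.256 mg/L × 265,328 L = 598.5 g.
(a) Product at 89.3% available Cl: 598.5 / 0.893 = 670.2 g.

(b) Volume: 61,600 US gal × 3.785 L/gal = 233,156 L.
(b) After draining 23% and refilling: 100 × 0.77 + 3 × 0.23 = 77.69 ppm.
(b) Deficit to target: 88 − 77.69 = 10.31 mg/L.
(b) Mass: 10.31 mg/L × 233,156 L = 2404 g cyanuric acid.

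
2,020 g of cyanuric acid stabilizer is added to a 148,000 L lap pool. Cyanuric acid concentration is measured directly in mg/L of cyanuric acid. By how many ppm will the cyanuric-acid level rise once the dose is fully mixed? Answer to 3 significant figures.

Rise: 2,020 g / 148,000 L × 1000 = 13.65 mg/L.

13.6 ppm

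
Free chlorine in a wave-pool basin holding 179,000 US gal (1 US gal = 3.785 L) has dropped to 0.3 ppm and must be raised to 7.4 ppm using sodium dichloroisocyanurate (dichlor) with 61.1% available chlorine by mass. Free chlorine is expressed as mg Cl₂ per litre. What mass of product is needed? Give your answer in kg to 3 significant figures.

7.87 kg

Volume: 179,000 US gal × 3.785 L/gal = 677,515 L.
Chlorine deficit: 7.4 − 0.3 = 7.1 ppm = 7.1 mg/L as Cl₂.
Cl₂ equivalent needed: 7.1 mg/L × 677,515 L = 4,810,000 mg = 4810 g.
Product at 61.1% available chlorine: 4810 / 0.611 = 7873 g.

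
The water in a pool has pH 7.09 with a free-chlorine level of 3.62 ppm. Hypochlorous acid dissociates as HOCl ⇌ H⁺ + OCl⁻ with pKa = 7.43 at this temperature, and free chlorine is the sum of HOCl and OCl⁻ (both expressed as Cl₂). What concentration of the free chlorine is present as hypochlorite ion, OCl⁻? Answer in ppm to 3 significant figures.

1.14 ppm

[OCl⁻]/[HOCl] = 10^(pH − pKa) = 10^(7.09 − 7.43) = 10^-0.34 = 0.4571.
Fraction as HOCl = 1 / (1 + 0.4571) = 0.6863.
OCl⁻ = (1 − 0.6863) × 3.62 ppm = 1.136 ppm.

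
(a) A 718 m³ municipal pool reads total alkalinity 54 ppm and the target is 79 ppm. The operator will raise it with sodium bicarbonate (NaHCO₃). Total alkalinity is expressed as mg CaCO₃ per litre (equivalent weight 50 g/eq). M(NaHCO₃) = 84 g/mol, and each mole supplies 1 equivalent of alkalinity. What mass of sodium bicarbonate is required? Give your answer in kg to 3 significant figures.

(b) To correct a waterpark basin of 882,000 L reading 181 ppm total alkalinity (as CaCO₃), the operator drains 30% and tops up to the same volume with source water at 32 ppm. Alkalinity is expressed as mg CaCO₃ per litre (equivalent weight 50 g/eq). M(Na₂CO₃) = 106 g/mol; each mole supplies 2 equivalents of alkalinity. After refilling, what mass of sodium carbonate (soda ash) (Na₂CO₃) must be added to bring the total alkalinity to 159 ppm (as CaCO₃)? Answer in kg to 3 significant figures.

(a) Volume: 718 m³ = 718,000 L.
(a) Alkalinity to add: (79 − 54) = 25 mg/L as CaCO₃ × 718,000 L = 17,950 g as CaCO₃.
(a) Equivalents: 17,950 g ÷ 50 g/eq = 359 eq.
(a) NaHCO₃ supplies 1 eq per mole → 359 mol.
(a) Mass: 359 mol × 84 g/mol = 30,160 g.

(b) After draining 30% and refilling: 181 × 0.70 + 32 × 0.30 = 136.3 ppm.
(b) Deficit to target: 159 − 136.3 = 22.7 mg/L.
(b) As CaCO₃: 22.7 mg/L × 882,000 L = 20,020 g; ÷ 50 g/eq ÷ 2 = 200.2 mol Na₂CO₃.
(b) Mass: 200.2 × 106 = 21,220 g.

(a) 30.2 kg; (b) 21.2 kg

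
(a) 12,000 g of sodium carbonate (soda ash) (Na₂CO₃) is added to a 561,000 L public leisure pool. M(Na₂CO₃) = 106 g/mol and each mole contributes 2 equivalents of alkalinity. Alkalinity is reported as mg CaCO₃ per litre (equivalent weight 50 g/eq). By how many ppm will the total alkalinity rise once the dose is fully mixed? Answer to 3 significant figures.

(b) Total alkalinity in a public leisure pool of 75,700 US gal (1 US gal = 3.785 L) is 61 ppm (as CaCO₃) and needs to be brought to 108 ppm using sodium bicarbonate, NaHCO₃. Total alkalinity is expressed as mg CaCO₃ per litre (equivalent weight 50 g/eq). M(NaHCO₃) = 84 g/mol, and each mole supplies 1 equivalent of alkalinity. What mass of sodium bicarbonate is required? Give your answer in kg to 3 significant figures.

(a) Moles of Na₂CO₃: 12,000 g ÷ 106 g/mol = 113.2 mol → 226.4 eq of alkalinity.
(a) As CaCO₃: 226.4 eq × 50 g/eq = 11,320 g.
(a) Rise: 11,320 g / 561,000 L × 1000 = 20.18 mg/L.

(b) Volume: 75,700 US gal × 3.785 L/gal = 286,524 L.
(b) Alkalinity to add: (108 − 61) = 47 mg/L as CaCO₃ × 286,524 L = 13,470 g as CaCO₃.
(b) Equivalents: 13,470 g ÷ 50 g/eq = 269.3 eq.
(b) NaHCO₃ supplies 1 eq per mole → 269.3 mol.
(b) Mass: 269.3 mol × 84 g/mol = 22,620 g.

(a) 20.2 ppm; (b) 22.6 kg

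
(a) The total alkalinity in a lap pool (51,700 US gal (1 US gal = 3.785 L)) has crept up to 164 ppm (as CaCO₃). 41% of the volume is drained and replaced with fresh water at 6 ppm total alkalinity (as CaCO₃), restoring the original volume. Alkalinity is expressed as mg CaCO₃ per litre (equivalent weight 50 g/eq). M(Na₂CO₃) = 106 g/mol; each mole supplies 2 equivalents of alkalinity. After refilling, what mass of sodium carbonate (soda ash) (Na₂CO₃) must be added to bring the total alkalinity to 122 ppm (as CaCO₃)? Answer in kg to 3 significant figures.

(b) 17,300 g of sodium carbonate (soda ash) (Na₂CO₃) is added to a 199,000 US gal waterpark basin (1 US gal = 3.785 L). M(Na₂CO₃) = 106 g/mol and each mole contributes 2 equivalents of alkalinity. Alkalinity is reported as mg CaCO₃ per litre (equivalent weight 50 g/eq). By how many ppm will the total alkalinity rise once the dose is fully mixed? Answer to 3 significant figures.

(a) 4.73 kg; (b) 21.7 ppm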